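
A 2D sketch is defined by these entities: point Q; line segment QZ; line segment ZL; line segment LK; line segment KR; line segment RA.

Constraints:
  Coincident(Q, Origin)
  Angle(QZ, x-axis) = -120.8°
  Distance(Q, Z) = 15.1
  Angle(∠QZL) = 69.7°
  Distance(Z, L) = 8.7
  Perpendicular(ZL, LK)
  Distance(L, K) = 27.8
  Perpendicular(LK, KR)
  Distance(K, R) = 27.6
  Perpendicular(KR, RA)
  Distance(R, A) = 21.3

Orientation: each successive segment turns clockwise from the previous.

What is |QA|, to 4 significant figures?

25.33

The perpendicularity gives KR at right angles to LK, so KR runs at -51.10°; with |KR| = 27.6, R = (25.77, -10.22). KR ⟂ RA, so RA runs at -141.1°; with |RA| = 21.3, A = (9.195, -23.60). Then |QA| = |A − Q| = 25.33.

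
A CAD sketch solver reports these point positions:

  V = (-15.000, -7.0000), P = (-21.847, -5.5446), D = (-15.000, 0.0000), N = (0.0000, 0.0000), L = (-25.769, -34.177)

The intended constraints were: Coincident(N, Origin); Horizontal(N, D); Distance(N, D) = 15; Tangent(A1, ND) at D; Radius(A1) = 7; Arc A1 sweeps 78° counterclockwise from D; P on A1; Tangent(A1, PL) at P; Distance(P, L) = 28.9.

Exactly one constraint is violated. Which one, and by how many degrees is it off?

Tangent(A1, PL) at P — off by 4.20°.

N = (0.00, 0.00) ✓; N.y = 0.00, D.y = 0.00 ✓; |ND| = 15.00 ✓; ∠(VD, DN) = 90.00° ✓; |VD| = 7.000 ✓; bearing(V→P) − bearing(V→D) = 78.00° ✓; |VP| = 7.000 ✓; ∠(VP, PL) = 85.80° ✗; |PL| = 28.90 ✓.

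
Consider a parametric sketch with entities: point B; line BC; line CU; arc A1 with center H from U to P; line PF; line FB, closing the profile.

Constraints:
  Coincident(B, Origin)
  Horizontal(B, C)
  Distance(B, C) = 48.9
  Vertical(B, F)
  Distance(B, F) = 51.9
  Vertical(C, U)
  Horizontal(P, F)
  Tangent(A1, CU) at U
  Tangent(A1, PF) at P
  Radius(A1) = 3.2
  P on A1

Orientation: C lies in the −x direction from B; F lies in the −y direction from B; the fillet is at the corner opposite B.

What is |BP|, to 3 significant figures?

69.2

The virtual corner opposite B is at (-48.9, -51.9). The tangent condition forces HU to be normal to CU and the tangent condition forces HP to be normal to PF, with radius 3.2, so the center H sits 3.2 in from both sides at H = (-45.7, -48.7). That places the tangent points at U = (-48.9, -48.7) on CU and P = (-45.7, -51.9) on PF. Then |BP| = |P − B| = 69.2.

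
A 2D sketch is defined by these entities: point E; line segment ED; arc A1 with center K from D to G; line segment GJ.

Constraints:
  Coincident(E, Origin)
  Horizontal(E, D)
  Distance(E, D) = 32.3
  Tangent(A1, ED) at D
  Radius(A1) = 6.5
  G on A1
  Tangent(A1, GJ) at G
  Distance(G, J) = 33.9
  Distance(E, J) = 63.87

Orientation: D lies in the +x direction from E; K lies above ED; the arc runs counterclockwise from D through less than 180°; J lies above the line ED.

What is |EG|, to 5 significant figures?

38.056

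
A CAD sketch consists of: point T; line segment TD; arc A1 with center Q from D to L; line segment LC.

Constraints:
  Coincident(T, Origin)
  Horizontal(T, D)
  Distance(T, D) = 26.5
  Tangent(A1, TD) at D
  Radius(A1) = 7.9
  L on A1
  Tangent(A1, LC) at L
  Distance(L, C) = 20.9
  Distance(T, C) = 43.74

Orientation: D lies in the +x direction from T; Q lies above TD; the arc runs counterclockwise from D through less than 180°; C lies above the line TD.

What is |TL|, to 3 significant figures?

35.4

Checks: T = (0.00, 0.00) ✓; |QL| = 7.900 ✓; ∠(QL, LC) = 90.00° ✓; |LC| = 20.90 ✓; |TC| = 43.74 ✓.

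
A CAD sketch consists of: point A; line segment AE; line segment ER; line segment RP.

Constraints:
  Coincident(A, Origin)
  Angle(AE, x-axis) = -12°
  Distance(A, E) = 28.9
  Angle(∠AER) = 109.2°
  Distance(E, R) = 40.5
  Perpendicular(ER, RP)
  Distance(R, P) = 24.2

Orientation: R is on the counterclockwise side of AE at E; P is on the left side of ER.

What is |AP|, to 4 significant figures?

50.10

A is at the origin; AE runs at -12.0° with length 28.9, so E = 28.9·(cos -12.0°, sin -12.0°) = (28.27, -6.009). ∠AER = 109.2°, so ER runs at -12.0° + (180° − 109.2°) = 58.80° from the x-axis; with |ER| = 40.5, R = E + 40.5·(cos 58.80°, sin 58.80°) = (49.25, 28.63). ER ⟂ RP; with |RP| = 24.2 on the left of ER, P = R + 24.2·(-0.8554, 0.5180) = (28.55, 41.17). Then |AP| = |P − A| = 50.10.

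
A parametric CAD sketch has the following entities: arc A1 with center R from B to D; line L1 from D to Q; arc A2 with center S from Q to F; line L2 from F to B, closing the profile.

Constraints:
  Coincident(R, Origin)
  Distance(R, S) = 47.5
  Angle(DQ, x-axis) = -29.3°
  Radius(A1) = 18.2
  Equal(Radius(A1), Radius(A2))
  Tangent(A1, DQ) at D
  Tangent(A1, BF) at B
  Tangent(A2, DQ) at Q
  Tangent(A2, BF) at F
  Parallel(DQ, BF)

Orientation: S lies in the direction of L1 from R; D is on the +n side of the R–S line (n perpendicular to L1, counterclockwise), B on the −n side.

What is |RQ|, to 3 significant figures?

50.9

The slot axis is L1's direction at -29.3°, so u = (cos -29.3°, sin -29.3°) = (0.872, -0.489) and n = (−sin -29.3°, cos -29.3°) = (0.489, 0.872). R is at the origin and S lies 47.5 along u from R, so S = 47.5·u = (41.4, -23.2). Tangency of A1 to both parallel lines with radius 18.2 puts D and B at R ± 18.2·n: D = (8.91, 15.9), B = (-8.91, -15.9). Equal radii place Q and F the same way about S: Q = S + 18.2·n = (50.3, -7.37), F = S − 18.2·n = (32.5, -39.1). Then |RQ| = |Q − R| = 50.9.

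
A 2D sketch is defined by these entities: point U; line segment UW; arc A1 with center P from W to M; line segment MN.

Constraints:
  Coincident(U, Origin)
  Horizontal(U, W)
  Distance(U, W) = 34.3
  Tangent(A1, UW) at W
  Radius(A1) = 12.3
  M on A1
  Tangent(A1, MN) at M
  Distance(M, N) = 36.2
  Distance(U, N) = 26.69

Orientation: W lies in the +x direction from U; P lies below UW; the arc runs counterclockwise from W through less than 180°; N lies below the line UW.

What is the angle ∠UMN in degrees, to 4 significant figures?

47.34°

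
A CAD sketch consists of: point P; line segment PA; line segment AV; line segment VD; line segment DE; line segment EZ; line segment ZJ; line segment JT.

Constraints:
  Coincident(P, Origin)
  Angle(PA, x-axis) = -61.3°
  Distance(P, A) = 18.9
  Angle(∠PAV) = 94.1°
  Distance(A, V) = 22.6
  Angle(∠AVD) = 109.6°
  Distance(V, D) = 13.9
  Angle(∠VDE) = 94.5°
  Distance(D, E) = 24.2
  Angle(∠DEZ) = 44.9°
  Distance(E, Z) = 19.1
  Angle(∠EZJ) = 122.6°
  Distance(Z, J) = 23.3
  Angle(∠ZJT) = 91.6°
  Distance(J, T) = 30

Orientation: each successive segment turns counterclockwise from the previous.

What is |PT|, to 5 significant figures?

44.381

P is at the origin; PA runs at -61.3° with length 18.9, so A = (9.0762, -16.578). ∠PAV = 94.1° gives AV at 24.600° from the x-axis; with |AV| = 22.6, V = (29.625, -7.1701). ∠AVD = 109.6° gives VD at 95.000° from the x-axis; with |VD| = 13.9, D = (28.413, 6.6770). ∠VDE = 94.5° gives DE at -179.50° from the x-axis; with |DE| = 24.2, E = (4.2144, 6.4658). ∠DEZ = 44.9° gives EZ at -44.400° from the x-axis; with |EZ| = 19.1, Z = (17.861, -6.8978). ∠EZJ = 122.6° gives ZJ at 13.000° from the x-axis; with |ZJ| = 23.3, J = (40.564, -1.6564). ∠ZJT = 91.6° gives JT at 101.40° from the x-axis; with |JT| = 30.0, T = (34.634, 27.752). Then |PT| = |T − P| = 44.381.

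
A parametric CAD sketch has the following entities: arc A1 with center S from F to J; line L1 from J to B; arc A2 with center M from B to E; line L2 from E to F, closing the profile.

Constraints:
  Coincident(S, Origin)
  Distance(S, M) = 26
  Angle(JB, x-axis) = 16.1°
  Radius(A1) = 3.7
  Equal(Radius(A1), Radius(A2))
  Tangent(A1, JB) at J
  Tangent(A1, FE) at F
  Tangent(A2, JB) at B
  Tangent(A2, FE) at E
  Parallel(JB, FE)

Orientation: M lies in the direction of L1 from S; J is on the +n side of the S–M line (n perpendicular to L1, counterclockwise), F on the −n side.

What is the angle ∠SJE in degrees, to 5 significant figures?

74.113°

Tangency of A1 to both parallel lines with radius 3.7 puts J and F at S ± 3.7·n: J = (-1.0261, 3.5549), F = (1.0261, -3.5549). Equal radii place B and E the same way about M: B = M + 3.7·n = (23.954, 10.765), E = M − 3.7·n = (26.006, 3.6553). Then cos ∠SJE = JS·JE / (|JS||JE|), giving 74.113°.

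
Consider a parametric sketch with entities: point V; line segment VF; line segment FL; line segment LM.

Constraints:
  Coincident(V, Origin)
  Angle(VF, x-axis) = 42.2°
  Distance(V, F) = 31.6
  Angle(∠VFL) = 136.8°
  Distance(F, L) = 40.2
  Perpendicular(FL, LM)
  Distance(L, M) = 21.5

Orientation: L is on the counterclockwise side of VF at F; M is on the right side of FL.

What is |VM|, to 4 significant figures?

76.54

V is at the origin; VF runs at 42.2° with length 31.6, so F = 31.6·(cos 42.2°, sin 42.2°) = (23.41, 21.23). ∠VFL = 136.8°, so FL runs at 42.2° + (180° − 136.8°) = 85.40° from the x-axis; with |FL| = 40.2, L = F + 40.2·(cos 85.40°, sin 85.40°) = (26.63, 61.30). FL is perpendicular to LM; with |LM| = 21.5 on the right of FL, M = L + 21.5·(0.9968, -0.08020) = (48.06, 59.57). Then |VM| = |M − V| = 76.54.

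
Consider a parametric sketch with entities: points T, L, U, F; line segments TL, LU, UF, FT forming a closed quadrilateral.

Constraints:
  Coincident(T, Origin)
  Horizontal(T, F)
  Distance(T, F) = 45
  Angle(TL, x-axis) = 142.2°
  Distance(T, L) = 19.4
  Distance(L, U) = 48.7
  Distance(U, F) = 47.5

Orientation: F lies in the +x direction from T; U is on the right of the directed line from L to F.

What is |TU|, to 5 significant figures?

31.712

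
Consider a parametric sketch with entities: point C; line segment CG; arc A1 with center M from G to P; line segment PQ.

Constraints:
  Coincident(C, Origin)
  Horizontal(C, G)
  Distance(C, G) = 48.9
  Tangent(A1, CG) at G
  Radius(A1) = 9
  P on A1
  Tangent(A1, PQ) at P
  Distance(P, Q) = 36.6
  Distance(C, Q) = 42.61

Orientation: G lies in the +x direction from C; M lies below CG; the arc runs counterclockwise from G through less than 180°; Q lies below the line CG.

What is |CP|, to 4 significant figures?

41.37

C is at the origin; CG is horizontal with |CG| = 48.9 and G on the +x side, so G = (48.90, 0.000). The tangent condition forces MG to be normal to CG, so M = G + (0, -9) = (48.90, -9.000). Since MP ⟂ PQ (tangency), |MQ| = √(9.0² + 36.6²) = 37.69 regardless of where P sits on A1. So Q lies on both circle(C, 42.61) and circle(M, 37.69); the below-CG intersection is Q = (22.68, -36.07). P is the foot of the tangent from Q: P = (41.13, -4.463).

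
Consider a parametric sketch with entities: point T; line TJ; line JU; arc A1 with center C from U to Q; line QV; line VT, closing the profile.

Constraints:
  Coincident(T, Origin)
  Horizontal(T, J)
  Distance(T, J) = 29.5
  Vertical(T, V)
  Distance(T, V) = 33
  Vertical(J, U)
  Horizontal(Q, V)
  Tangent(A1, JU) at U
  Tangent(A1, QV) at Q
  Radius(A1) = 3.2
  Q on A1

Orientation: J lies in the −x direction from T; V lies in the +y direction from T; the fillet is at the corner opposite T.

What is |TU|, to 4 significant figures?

41.93

T is at the origin; TJ is horizontal with |TJ| = 29.5 and J on the −x side, so J = (-29.50, 0.000). TV is vertical with |TV| = 33.0 and V on the +y side, so V = (0.000, 33.00). The virtual corner opposite T is at (-29.50, 33.00). A1 meets JU tangentially, so CU is at right angles to JU and the tangent condition forces CQ to be normal to QV, with radius 3.2, so the center C sits 3.2 in from both sides at C = (-26.30, 29.80). That places the tangent points at U = (-29.50, 29.80) on JU and Q = (-26.30, 33.00) on QV. Then |TU| = |U − T| = 41.93.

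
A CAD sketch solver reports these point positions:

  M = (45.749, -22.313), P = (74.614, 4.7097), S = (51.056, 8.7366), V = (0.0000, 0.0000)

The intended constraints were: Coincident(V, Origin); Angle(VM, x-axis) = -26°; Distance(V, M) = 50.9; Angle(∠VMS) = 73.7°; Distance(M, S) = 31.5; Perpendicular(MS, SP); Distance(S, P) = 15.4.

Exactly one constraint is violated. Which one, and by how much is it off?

Distance(S, P) = 15.4 — off by 8.50.

V = (0.00, 0.00) ✓; VM at -26.00° ✓; |VM| = 50.90 ✓; ∠VMS = 73.70° ✓; |MS| = 31.50 ✓; ∠(MS, SP) = 90.00° ✓; |SP| = 23.90 ✗.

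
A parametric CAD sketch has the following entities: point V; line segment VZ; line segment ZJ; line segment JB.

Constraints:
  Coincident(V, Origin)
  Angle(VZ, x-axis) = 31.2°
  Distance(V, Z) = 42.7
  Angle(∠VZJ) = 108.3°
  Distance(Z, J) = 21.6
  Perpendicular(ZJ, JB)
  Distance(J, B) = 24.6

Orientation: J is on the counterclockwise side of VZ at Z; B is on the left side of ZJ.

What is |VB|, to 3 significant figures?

38.5

V is at the origin; VZ runs at 31.2° with length 42.7, so Z = 42.7·(cos 31.2°, sin 31.2°) = (36.5, 22.1). ∠VZJ = 108.3°, so ZJ runs at 31.2° + (180° − 108.3°) = 103° from the x-axis; with |ZJ| = 21.6, J = Z + 21.6·(cos 103°, sin 103°) = (31.7, 43.2). ZJ ⟂ JB; with |JB| = 24.6 on the left of ZJ, B = J + 24.6·(-0.975, -0.223) = (7.72, 37.7). Then |VB| = |B − V| = 38.5.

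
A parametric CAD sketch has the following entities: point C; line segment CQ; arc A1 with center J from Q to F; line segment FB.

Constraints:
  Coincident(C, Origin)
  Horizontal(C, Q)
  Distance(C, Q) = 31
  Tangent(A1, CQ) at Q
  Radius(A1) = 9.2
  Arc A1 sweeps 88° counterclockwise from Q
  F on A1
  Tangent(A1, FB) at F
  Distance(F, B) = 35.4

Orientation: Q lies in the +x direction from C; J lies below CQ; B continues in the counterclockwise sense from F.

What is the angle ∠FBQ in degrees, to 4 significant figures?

11.26°

C is at the origin; CQ is horizontal with |CQ| = 31.0 and Q on the +x side, so Q = (31.00, 0.000). The tangent condition forces JQ to be normal to CQ, so J = Q + (0, -9.2) = (31.00, -9.200). On A1, Q sits at bearing 90° from J; an 88° counterclockwise sweep puts F at bearing 178°, so F = J + 9.2·(cos 178°, sin 178°) = (21.81, -8.879). Tangency of A1 to FB means the radius JF is perpendicular to FB, so FB runs along (−sin 178°, cos 178°); with |FB| = 35.4, B = (20.57, -44.26). Then cos ∠FBQ = BF·BQ / (|BF||BQ|), giving 11.26°.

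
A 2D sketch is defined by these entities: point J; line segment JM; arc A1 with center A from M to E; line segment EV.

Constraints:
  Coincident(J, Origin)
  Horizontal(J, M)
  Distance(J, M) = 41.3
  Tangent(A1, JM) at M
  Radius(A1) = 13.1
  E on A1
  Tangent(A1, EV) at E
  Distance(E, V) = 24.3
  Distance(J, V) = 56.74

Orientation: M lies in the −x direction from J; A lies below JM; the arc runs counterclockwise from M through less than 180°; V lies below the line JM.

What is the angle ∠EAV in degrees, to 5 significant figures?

61.671°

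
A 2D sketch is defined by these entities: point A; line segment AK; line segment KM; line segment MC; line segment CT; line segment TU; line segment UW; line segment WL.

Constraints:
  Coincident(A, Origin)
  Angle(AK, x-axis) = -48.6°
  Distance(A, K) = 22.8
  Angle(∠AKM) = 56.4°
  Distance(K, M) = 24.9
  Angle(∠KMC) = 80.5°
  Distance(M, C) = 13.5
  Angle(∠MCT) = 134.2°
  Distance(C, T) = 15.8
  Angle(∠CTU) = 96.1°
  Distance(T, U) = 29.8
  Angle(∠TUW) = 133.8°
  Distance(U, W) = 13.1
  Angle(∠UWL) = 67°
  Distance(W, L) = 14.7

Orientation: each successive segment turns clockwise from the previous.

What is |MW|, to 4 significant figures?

36.00

A is at the origin; AK runs at -48.6° with length 22.8, so K = (15.08, -17.10). ∠AKM = 56.4° gives KM at -172.2° from the x-axis; with |KM| = 24.9, M = (-9.592, -20.48). ∠KMC = 80.5° gives MC at 88.30° from the x-axis; with |MC| = 13.5, C = (-9.191, -6.988). ∠MCT = 134.2° gives CT at 42.50° from the x-axis; with |CT| = 15.8, T = (2.458, 3.687). ∠CTU = 96.1° gives TU at -41.40° from the x-axis; with |TU| = 29.8, U = (24.81, -16.02). ∠TUW = 133.8° gives UW at -87.60° from the x-axis; with |UW| = 13.1, W = (25.36, -29.11). Then |MW| = |W − M| = 36.00.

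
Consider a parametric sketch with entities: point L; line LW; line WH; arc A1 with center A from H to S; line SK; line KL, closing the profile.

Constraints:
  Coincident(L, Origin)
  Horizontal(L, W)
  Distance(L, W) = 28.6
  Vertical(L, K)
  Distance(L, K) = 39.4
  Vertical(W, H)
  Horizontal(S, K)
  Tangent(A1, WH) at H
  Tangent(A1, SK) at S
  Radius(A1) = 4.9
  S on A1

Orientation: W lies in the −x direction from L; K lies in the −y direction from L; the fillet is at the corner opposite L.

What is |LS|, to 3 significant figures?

46.0

L is at the origin; L and W share the same y with |LW| = 28.6 and W on the −x side, so W = (-28.6, 0.00). LK is vertical with |LK| = 39.4 and K on the −y side, so K = (0.00, -39.4). The virtual corner opposite L is at (-28.6, -39.4). A1 meets WH tangentially, so AH is at right angles to WH and since A1 is tangent to SK there, AS ⟂ SK, with radius 4.9, so the center A sits 4.9 in from both sides at A = (-23.7, -34.5). That places the tangent points at H = (-28.6, -34.5) on WH and S = (-23.7, -39.4) on SK. Then |LS| = |S − L| = 46.0.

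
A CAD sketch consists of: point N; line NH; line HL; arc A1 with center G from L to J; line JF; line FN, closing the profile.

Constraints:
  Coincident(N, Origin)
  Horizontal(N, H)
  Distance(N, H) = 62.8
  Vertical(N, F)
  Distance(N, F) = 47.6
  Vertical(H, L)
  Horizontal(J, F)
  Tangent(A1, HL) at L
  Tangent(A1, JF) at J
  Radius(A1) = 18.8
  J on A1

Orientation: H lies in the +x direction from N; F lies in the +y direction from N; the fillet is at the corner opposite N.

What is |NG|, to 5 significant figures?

52.587

N and F share the same x with |NF| = 47.6 and F on the +y side, so F = (0.0000, 47.600). The virtual corner opposite N is at (62.800, 47.600). The tangent condition forces GL to be normal to HL and A1 meets JF tangentially, so GJ is at right angles to JF, with radius 18.8, so the center G sits 18.8 in from both sides at G = (44.000, 28.800). Then |NG| = |G − N| = 52.587.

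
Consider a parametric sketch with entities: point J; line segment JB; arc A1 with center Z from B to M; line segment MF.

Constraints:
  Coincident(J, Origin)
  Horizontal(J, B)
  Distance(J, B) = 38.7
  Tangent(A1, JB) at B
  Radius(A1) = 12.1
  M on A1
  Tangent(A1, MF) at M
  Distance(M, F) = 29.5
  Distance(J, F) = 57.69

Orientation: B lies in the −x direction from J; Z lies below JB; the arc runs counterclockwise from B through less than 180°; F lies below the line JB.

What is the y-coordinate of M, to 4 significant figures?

-17.16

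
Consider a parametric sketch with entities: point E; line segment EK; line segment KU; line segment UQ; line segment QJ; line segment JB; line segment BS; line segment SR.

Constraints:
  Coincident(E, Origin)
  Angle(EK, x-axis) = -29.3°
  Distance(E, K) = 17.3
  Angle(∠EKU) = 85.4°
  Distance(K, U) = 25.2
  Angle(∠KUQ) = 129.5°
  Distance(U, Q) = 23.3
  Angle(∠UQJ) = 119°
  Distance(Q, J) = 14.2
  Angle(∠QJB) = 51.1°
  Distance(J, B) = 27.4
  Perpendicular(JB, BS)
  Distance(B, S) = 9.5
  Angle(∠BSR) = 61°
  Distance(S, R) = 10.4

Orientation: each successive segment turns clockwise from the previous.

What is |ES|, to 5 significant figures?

31.702

E is at the origin; EK runs at -29.3° with length 17.3, so K = (15.087, -8.4663). ∠EKU = 85.4° gives KU at -123.90° from the x-axis; with |KU| = 25.2, U = (1.0316, -29.383). ∠KUQ = 129.5° gives UQ at -174.40° from the x-axis; with |UQ| = 23.3, Q = (-22.157, -31.656). ∠UQJ = 119.0° gives QJ at 124.60° from the x-axis; with |QJ| = 14.2, J = (-30.221, -19.968). ∠QJB = 51.1° gives JB at -4.3000° from the x-axis; with |JB| = 27.4, B = (-2.8977, -22.022). The perpendicularity gives BS at right angles to JB, so BS runs at -94.300°; with |BS| = 9.5, S = (-3.6100, -31.495). Then |ES| = |S − E| = 31.702.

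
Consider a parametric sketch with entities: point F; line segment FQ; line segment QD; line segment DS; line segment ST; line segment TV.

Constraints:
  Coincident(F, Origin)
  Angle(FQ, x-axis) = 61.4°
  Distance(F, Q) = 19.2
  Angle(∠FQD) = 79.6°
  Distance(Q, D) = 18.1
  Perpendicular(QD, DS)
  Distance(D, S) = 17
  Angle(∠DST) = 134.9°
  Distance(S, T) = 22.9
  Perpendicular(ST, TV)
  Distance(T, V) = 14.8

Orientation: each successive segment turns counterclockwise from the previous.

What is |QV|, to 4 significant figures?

24.25

F is at the origin; FQ runs at 61.4° with length 19.2, so Q = (9.191, 16.86). ∠FQD = 79.6° gives QD at 161.8° from the x-axis; with |QD| = 18.1, D = (-8.004, 22.51). QD ⟂ DS, so DS runs at -108.2°; with |DS| = 17.0, S = (-13.31, 6.361). ∠DST = 134.9° gives ST at -63.10° from the x-axis; with |ST| = 22.9, T = (-2.953, -14.06). ST is perpendicular to TV, so TV runs at 26.90°; with |TV| = 14.8, V = (10.25, -7.365). Then |QV| = |V − Q| = 24.25.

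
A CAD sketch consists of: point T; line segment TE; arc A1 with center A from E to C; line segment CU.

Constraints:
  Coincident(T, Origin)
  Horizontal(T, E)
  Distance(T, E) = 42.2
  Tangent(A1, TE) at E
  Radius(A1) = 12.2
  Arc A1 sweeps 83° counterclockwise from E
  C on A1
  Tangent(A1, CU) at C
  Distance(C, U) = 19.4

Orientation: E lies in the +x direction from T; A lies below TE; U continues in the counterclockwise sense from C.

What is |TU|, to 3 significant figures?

40.8

T is at the origin; T and E share the same y with |TE| = 42.2 and E on the +x side, so E = (42.2, 0.00). Tangency of A1 to TE means the radius AE is perpendicular to TE, so A = E + (0, -12.2) = (42.2, -12.2). On A1, E sits at bearing 90° from A; an 83° counterclockwise sweep puts C at bearing 173°, so C = A + 12.2·(cos 173°, sin 173°) = (30.1, -10.7). Since A1 is tangent to CU there, AC ⟂ CU, so CU runs along (−sin 173°, cos 173°); with |CU| = 19.4, U = (27.7, -30.0). Then |TU| = |U − T| = 40.8.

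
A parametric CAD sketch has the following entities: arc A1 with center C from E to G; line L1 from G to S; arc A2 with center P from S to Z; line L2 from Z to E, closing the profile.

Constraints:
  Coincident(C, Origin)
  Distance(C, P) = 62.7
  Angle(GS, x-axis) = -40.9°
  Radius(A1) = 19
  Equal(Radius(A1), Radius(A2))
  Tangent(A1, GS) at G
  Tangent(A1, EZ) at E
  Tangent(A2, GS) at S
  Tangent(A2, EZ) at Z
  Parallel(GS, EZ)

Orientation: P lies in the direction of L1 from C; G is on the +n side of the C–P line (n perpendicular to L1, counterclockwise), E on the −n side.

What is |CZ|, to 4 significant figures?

65.52

The slot axis is L1's direction at -40.9°, so u = (cos -40.9°, sin -40.9°) = (0.7559, -0.6547) and n = (−sin -40.9°, cos -40.9°) = (0.6547, 0.7559). C is at the origin and P lies 62.7 along u from C, so P = 62.7·u = (47.39, -41.05). Tangency of A1 to both parallel lines with radius 19.0 puts G and E at C ± 19.0·n: G = (12.44, 14.36), E = (-12.44, -14.36). Equal radii place S and Z the same way about P: S = P + 19.0·n = (59.83, -26.69), Z = P − 19.0·n = (34.95, -55.41). Then |CZ| = |Z − C| = 65.52.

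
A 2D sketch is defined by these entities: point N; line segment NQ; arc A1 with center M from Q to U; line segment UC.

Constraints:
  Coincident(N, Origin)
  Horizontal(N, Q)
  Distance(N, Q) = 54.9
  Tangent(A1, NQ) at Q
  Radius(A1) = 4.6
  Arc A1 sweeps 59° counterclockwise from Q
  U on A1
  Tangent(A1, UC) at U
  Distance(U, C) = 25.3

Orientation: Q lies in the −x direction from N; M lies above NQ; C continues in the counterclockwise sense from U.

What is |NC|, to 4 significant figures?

44.84

On A1, Q sits at bearing -90° from M; a 59° counterclockwise sweep puts U at bearing -31°, so U = M + 4.6·(cos -31°, sin -31°) = (-50.96, 2.231). Tangency of A1 to UC means the radius MU is perpendicular to UC, so UC runs along (−sin -31°, cos -31°); with |UC| = 25.3, C = (-37.93, 23.92). Then |NC| = |C − N| = 44.84.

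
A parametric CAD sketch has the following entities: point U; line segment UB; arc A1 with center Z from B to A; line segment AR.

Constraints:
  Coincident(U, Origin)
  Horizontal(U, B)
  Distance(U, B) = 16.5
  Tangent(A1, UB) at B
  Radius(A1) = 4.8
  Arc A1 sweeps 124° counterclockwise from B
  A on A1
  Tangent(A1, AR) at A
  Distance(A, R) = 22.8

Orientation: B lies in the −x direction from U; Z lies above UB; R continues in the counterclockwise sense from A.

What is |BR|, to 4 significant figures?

27.81

U is at the origin; U and B share the same y with |UB| = 16.5 and B on the −x side, so B = (-16.50, 0.000). The tangent condition forces ZB to be normal to UB, so Z = B + (0, 4.8) = (-16.50, 4.800). On A1, B sits at bearing -90° from Z; a 124° counterclockwise sweep puts A at bearing 34°, so A = Z + 4.8·(cos 34°, sin 34°) = (-12.52, 7.484). Since A1 is tangent to AR there, ZA ⟂ AR, so AR runs along (−sin 34°, cos 34°); with |AR| = 22.8, R = (-25.27, 26.39). Then |BR| = |R − B| = 27.81.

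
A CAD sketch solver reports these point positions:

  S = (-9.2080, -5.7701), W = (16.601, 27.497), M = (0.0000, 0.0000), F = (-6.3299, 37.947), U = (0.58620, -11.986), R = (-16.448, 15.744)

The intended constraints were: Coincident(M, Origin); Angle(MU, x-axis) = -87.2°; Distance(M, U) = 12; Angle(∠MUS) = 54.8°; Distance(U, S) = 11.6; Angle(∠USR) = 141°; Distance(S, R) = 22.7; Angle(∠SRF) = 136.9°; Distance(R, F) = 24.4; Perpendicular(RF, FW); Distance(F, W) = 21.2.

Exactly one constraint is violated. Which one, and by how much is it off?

Distance(F, W) = 21.2 — off by 4.00.

M = (0.00, 0.00) ✓; MU at -87.20° ✓; |MU| = 12.00 ✓; ∠MUS = 54.80° ✓; |US| = 11.60 ✓; ∠USR = 141.0° ✓; |SR| = 22.70 ✓; ∠SRF = 136.9° ✓; |RF| = 24.40 ✓; ∠(RF, FW) = 90.00° ✓; |FW| = 25.20 ✗.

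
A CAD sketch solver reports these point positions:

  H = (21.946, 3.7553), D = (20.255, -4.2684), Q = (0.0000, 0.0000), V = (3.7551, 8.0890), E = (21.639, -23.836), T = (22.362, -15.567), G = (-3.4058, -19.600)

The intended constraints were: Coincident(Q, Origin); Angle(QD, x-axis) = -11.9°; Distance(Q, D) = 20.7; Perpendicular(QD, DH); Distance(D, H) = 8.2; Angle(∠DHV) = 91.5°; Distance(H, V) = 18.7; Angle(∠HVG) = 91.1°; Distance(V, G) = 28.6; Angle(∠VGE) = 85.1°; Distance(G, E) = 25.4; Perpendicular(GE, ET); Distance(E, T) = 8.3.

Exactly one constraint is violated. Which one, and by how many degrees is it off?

Perpendicular(GE, ET) — off by 4.60°.

Q = (0.00, 0.00) ✓; QD at -11.90° ✓; |QD| = 20.70 ✓; ∠(QD, DH) = 90.00° ✓; |DH| = 8.200 ✓; ∠DHV = 91.50° ✓; |HV| = 18.70 ✓; ∠HVG = 91.10° ✓; |VG| = 28.60 ✓; ∠VGE = 85.10° ✓; |GE| = 25.40 ✓; ∠(GE, ET) = 94.60° ✗; |ET| = 8.301 ✓.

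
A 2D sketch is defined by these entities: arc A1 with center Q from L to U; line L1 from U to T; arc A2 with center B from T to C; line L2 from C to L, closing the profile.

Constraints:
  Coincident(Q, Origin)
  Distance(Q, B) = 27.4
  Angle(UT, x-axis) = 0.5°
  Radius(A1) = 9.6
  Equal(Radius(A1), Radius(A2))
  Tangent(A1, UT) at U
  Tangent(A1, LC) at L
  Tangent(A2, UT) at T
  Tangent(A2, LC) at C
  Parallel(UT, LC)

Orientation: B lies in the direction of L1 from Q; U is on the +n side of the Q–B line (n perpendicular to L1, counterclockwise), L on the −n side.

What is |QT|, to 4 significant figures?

29.03

The slot axis is L1's direction at 0.5°, so u = (cos 0.5°, sin 0.5°) = (1.000, 0.008727) and n = (−sin 0.5°, cos 0.5°) = (-0.008727, 1.000). Q is at the origin and B lies 27.4 along u from Q, so B = 27.4·u = (27.40, 0.2391). Tangency of A1 to both parallel lines with radius 9.6 puts U and L at Q ± 9.6·n: U = (-0.08377, 9.600), L = (0.08377, -9.600). Equal radii place T and C the same way about B: T = B + 9.6·n = (27.32, 9.839), C = B − 9.6·n = (27.48, -9.361). Then |QT| = |T − Q| = 29.03.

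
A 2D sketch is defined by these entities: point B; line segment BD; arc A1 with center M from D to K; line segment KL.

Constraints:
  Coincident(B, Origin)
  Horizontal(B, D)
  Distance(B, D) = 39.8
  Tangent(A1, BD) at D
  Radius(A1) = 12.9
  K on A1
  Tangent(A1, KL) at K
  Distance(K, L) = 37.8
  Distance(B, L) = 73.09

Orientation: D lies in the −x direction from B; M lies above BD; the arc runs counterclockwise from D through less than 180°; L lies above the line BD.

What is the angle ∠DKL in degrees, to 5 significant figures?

116.22°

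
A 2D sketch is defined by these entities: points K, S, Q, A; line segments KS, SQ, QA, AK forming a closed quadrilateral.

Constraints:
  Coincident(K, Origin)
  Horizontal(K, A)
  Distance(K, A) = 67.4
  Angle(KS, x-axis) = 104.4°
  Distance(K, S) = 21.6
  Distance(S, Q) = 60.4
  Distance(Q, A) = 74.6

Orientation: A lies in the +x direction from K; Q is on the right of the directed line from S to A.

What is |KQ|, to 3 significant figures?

39.0

K is at the origin; KA is horizontal with |KA| = 67.4 and A in +x, so A = (67.4, 0). KS runs at 104.4° with |KS| = 21.6, so S = (-5.37, 20.9). Q is determined by |SQ| = 60.4 and |QA| = 74.6 together: it lies at the intersection of circle(S, 60.4) and circle(A, 74.6). With |SA| = 75.7, the foot of the radical line on SA is 25.2 from S and the perpendicular offset is √(60.4² − 25.2²) = 54.9. Taking the right-of-SA solution: Q = (3.68, -38.8).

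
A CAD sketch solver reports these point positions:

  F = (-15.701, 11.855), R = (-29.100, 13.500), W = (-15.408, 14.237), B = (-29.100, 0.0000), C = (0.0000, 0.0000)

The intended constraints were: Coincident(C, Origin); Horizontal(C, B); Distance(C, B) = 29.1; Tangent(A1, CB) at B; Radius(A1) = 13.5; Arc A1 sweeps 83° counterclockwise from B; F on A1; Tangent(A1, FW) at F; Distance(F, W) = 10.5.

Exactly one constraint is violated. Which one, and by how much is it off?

Distance(F, W) = 10.5 — off by 8.10.

C = (0.00, 0.00) ✓; C.y = 0.00, B.y = 0.00 ✓; |CB| = 29.10 ✓; ∠(RB, BC) = 90.00° ✓; |RB| = 13.50 ✓; bearing(R→F) − bearing(R→B) = 83.00° ✓; |RF| = 13.50 ✓; ∠(RF, FW) = 90.01° ✓; |FW| = 2.400 ✗.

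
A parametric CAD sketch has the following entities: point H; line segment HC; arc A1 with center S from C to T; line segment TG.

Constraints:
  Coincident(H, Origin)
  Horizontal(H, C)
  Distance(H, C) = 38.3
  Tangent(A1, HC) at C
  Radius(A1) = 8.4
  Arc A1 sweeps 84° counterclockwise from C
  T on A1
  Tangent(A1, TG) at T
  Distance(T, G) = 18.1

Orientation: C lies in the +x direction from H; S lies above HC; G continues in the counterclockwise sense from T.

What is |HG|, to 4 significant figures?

54.85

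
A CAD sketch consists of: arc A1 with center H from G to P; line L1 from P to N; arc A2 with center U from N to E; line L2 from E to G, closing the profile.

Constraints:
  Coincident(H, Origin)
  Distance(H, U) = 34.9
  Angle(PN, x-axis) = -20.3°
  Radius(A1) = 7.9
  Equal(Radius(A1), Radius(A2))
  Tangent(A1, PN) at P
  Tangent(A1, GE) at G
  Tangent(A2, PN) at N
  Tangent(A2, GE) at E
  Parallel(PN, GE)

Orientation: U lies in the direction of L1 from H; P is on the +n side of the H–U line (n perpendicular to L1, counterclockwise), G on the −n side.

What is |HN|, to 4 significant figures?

35.78

The slot axis is L1's direction at -20.3°, so u = (cos -20.3°, sin -20.3°) = (0.9379, -0.3469) and n = (−sin -20.3°, cos -20.3°) = (0.3469, 0.9379). H is at the origin and U lies 34.9 along u from H, so U = 34.9·u = (32.73, -12.11). Tangency of A1 to both parallel lines with radius 7.9 puts P and G at H ± 7.9·n: P = (2.741, 7.409), G = (-2.741, -7.409). Equal radii place N and E the same way about U: N = U + 7.9·n = (35.47, -4.699), E = U − 7.9·n = (29.99, -19.52). Then |HN| = |N − H| = 35.78.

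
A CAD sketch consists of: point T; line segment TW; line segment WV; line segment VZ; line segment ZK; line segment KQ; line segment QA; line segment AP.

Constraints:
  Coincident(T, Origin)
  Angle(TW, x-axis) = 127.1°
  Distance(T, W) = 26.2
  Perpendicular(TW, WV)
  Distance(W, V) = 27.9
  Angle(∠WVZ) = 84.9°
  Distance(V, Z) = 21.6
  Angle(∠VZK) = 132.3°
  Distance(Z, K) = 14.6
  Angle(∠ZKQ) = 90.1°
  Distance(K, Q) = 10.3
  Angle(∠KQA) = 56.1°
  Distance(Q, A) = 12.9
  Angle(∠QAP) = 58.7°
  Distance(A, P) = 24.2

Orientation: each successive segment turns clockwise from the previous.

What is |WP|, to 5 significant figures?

43.848

T is at the origin; TW runs at 127.1° with length 26.2, so W = (-15.804, 20.897). TW ⟂ WV, so WV runs at 37.100°; with |WV| = 27.9, V = (6.4485, 37.726). ∠WVZ = 84.9° gives VZ at -58.000° from the x-axis; with |VZ| = 21.6, Z = (17.895, 19.408). ∠VZK = 132.3° gives ZK at -105.70° from the x-axis; with |ZK| = 14.6, K = (13.944, 5.3531). ∠ZKQ = 90.1° gives KQ at 164.40° from the x-axis; with |KQ| = 10.3, Q = (4.0235, 8.1229). ∠KQA = 56.1° gives QA at 40.500° from the x-axis; with |QA| = 12.9, A = (13.833, 16.501). ∠QAP = 58.7° gives AP at -80.800° from the x-axis; with |AP| = 24.2, P = (17.702, -7.3879). Then |WP| = |P − W| = 43.848.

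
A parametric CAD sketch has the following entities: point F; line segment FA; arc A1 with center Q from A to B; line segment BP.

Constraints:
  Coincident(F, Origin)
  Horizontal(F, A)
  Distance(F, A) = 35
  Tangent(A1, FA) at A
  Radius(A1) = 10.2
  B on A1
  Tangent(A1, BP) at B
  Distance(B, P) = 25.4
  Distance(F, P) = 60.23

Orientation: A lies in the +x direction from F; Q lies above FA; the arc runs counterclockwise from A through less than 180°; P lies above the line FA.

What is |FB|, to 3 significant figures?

45.6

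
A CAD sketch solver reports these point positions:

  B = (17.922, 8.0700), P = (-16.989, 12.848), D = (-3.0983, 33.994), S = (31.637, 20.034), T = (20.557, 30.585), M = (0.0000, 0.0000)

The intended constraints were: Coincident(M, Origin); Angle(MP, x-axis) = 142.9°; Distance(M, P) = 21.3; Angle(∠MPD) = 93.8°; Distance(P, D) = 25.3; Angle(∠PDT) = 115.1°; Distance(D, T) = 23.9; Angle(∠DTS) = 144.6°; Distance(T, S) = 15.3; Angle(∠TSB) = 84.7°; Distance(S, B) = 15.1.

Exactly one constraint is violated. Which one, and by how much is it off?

Distance(S, B) = 15.1 — off by 3.10.

M = (0.00, 0.00) ✓; MP at 142.9° ✓; |MP| = 21.30 ✓; ∠MPD = 93.80° ✓; |PD| = 25.30 ✓; ∠PDT = 115.1° ✓; |DT| = 23.90 ✓; ∠DTS = 144.6° ✓; |TS| = 15.30 ✓; ∠TSB = 84.70° ✓; |SB| = 18.20 ✗.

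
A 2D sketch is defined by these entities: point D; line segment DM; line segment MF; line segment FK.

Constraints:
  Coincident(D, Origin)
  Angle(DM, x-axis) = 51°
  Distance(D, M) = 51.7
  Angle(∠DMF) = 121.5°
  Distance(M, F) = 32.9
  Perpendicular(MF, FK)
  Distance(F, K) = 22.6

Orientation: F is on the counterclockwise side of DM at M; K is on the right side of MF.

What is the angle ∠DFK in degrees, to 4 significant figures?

126.3°

∠DMF = 121.5°, so MF runs at 51.0° + (180° − 121.5°) = 109.5° from the x-axis; with |MF| = 32.9, F = M + 32.9·(cos 109.5°, sin 109.5°) = (21.55, 71.19). MF ⟂ FK; with |FK| = 22.6 on the right of MF, K = F + 22.6·(0.9426, 0.3338) = (42.86, 78.74). Then cos ∠DFK = FD·FK / (|FD||FK|), giving 126.3°.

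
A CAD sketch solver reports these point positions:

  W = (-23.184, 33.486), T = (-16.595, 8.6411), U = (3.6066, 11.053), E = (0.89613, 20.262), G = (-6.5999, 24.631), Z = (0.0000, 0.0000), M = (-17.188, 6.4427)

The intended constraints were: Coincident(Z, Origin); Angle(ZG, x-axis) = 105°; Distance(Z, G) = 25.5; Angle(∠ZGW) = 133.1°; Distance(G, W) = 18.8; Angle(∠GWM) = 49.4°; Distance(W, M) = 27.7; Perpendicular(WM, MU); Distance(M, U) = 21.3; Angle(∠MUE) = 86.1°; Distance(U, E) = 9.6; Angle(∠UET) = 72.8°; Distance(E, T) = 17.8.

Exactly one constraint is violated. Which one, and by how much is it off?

Distance(E, T) = 17.8 — off by 3.20.

Z = (0.00, 0.00) ✓; ZG at 105.0° ✓; |ZG| = 25.50 ✓; ∠ZGW = 133.1° ✓; |GW| = 18.80 ✓; ∠GWM = 49.40° ✓; |WM| = 27.70 ✓; ∠(WM, MU) = 90.00° ✓; |MU| = 21.30 ✓; ∠MUE = 86.10° ✓; |UE| = 9.600 ✓; ∠UET = 72.80° ✓; |ET| = 21.00 ✗.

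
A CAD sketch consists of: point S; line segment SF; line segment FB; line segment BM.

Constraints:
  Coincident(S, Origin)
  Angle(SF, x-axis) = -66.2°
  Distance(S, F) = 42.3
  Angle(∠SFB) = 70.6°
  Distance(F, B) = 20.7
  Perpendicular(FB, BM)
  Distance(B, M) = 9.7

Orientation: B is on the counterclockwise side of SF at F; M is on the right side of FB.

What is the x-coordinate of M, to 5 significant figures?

38.800

S is at the origin; SF runs at -66.2° with length 42.3, so F = 42.3·(cos -66.2°, sin -66.2°) = (17.070, -38.703). ∠SFB = 70.6°, so FB runs at -66.2° + (180° − 70.6°) = 43.200° from the x-axis; with |FB| = 20.7, B = F + 20.7·(cos 43.200°, sin 43.200°) = (32.160, -24.533). The perpendicularity gives BM at right angles to FB; with |BM| = 9.7 on the right of FB, M = B + 9.7·(0.68455, -0.72897) = (38.800, -31.604). So M.x = 38.800.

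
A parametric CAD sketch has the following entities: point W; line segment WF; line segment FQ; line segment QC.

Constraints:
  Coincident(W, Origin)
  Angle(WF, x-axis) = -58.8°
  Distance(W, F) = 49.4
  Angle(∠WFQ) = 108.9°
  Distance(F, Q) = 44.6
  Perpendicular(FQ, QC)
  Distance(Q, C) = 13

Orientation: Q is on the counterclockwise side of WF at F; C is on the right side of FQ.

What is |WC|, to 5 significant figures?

85.094

W is at the origin; WF runs at -58.8° with length 49.4, so F = 49.4·(cos -58.8°, sin -58.8°) = (25.591, -42.255). ∠WFQ = 108.9°, so FQ runs at -58.8° + (180° − 108.9°) = 12.300° from the x-axis; with |FQ| = 44.6, Q = F + 44.6·(cos 12.300°, sin 12.300°) = (69.167, -32.754). FQ is perpendicular to QC; with |QC| = 13.0 on the right of FQ, C = Q + 13.0·(0.21303, -0.97705) = (71.936, -45.455). Then |WC| = |C − W| = 85.094.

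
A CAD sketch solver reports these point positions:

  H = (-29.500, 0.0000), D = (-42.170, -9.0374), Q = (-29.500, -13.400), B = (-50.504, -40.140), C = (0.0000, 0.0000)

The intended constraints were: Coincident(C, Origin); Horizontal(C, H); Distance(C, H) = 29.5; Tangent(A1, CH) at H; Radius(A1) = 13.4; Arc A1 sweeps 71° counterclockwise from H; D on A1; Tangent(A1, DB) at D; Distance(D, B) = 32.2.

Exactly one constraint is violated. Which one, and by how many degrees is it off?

Tangent(A1, DB) at D — off by 4.00°.

C = (0.00, 0.00) ✓; C.y = 0.00, H.y = 0.00 ✓; |CH| = 29.50 ✓; ∠(QH, HC) = 90.00° ✓; |QH| = 13.40 ✓; bearing(Q→D) − bearing(Q→H) = 71.00° ✓; |QD| = 13.40 ✓; ∠(QD, DB) = 86.00° ✗; |DB| = 32.20 ✓.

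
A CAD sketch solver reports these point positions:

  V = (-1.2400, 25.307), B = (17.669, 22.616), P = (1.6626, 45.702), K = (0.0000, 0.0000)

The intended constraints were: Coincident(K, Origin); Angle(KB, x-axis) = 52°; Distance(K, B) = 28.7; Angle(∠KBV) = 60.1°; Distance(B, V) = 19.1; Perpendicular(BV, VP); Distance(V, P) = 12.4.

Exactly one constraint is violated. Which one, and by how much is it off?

Distance(V, P) = 12.4 — off by 8.20.

K = (0.00, 0.00) ✓; KB at 52.00° ✓; |KB| = 28.70 ✓; ∠KBV = 60.10° ✓; |BV| = 19.10 ✓; ∠(BV, VP) = 90.00° ✓; |VP| = 20.60 ✗.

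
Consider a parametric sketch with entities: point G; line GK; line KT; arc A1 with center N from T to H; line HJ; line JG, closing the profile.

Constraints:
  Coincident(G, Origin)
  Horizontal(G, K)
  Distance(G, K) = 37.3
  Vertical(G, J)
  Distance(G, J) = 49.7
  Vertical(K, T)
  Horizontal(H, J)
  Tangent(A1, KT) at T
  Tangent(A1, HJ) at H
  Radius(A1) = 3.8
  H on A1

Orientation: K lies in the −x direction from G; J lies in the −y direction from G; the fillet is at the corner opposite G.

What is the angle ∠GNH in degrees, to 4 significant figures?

143.9°

G is at the origin; G and K share the same y with |GK| = 37.3 and K on the −x side, so K = (-37.30, 0.000). G and J share the same x with |GJ| = 49.7 and J on the −y side, so J = (0.000, -49.70). The virtual corner opposite G is at (-37.30, -49.70). The tangent condition forces NT to be normal to KT and A1 meets HJ tangentially, so NH is at right angles to HJ, with radius 3.8, so the center N sits 3.8 in from both sides at N = (-33.50, -45.90). That places the tangent points at T = (-37.30, -45.90) on KT and H = (-33.50, -49.70) on HJ. Then cos ∠GNH = NG·NH / (|NG||NH|), giving 143.9°.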